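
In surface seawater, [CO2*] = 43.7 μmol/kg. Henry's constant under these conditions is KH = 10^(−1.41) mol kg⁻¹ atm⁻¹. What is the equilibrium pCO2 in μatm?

pCO2 = 1120 μatm

KH = 10^(−1.41) = 3.890×10^-2 mol kg⁻¹ atm⁻¹
pCO2 = [CO2*]/KH = 43.7×10^-6 / 3.890×10^-2 = 1.12×10^-3 atm = 1120 μatm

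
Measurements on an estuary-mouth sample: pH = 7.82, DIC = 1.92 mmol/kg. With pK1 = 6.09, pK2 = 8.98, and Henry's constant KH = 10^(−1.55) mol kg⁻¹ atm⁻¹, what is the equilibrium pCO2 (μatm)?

α₀ = 1 / (1 + K1/[H⁺] + K1K2/[H⁺]²) = 1 / (1 + 10^+1.73 + 10^+0.57)
   = 1 / (1 + 53.703 + 3.7154) = 1/58.419 = 0.01712
[CO2*] = α₀ × DIC = 0.01712 × 1.92 = 0.03287 mmol/kg
pCO2 = [CO2*]/KH = 3.287×10^-5 / 2.818×10^-2 = 1170 μatm

pCO2 = 1170 μatm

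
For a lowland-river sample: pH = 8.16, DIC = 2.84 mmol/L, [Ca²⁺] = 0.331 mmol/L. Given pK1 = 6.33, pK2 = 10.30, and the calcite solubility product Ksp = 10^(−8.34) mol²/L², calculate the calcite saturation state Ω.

α₂ = 1 / (1 + [H⁺]/K2 + [H⁺]²/(K1K2)) = 1 / (1 + 10^+2.14 + 10^+0.31)
   = 1 / (1 + 138.04 + 2.0417) = 1/141.08 = 0.007088
[CO3²⁻] = α₂ × DIC = 0.007088 × 2.84 = 0.02013 mmol/L
Ksp = 10^(−8.34) = 4.571×10^-9
Ω = [Ca²⁺][CO3²⁻]/Ksp = (0.331×10^-3)(2.013×10^-5) / 4.571×10^-9 = 1.46

Ω = 1.46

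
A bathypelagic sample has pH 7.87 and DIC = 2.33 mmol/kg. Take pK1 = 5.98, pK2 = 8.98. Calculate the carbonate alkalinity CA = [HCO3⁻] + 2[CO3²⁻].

CA = 2.47 mmol/kg

CA = [HCO3⁻] + 2[CO3²⁻] = (α₁ + 2α₂)·DIC
At pH 7.87: [H⁺]/K1 = 10^-1.89 = 0.012882, K2/[H⁺] = 10^-1.11 = 0.077625
α₁ = 1/(1 + 0.012882 + 0.077625) = 1/1.0905 = 0.9170; α₂ = α₁·K2/[H⁺] = 0.07118
α₁ + 2α₂ = 1.0594
CA = 1.0594 × 2.33 = 2.47 mmol/kg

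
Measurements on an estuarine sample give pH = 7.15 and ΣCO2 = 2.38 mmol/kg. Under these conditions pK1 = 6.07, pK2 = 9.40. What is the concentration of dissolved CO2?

α₀ = 1 / (1 + K1/[H⁺] + K1K2/[H⁺]²) = 1 / (1 + 10^+1.08 + 10^-1.17)
   = 1 / (1 + 12.023 + 0.067608) = 1/13.090 = 0.07639
[CO2*] = α₀ × DIC = 0.07639 × 2.38 = 0.182 mmol/kg

[CO2*] = 0.182 mmol/kg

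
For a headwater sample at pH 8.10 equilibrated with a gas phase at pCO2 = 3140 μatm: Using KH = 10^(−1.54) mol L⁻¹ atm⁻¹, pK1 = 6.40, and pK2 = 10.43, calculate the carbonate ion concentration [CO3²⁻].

[CO3²⁻] = 0.0212 mmol/L

[CO2*] = KH · pCO2 = 10^(−1.54) × 3140×10^-6 = 9.056×10^-5 mol/L
α₀ = 1/(1 + K1/[H⁺] + K1K2/[H⁺]²) = 1/(1 + 10^+1.70 + 10^-0.63) = 0.01947
DIC = [CO2*]/α₀ = 9.056×10^-5 / 0.01947 = 4.650 mmol/L
[CO3²⁻] = α₂·DIC; α₂ = 0.004565, so [CO3²⁻] = 0.004565 × 4.650 = 0.0212 mmol/L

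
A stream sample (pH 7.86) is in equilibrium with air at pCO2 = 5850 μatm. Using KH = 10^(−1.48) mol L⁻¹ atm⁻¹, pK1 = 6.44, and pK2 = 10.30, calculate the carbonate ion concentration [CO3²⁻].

[CO3²⁻] = 18.5 μmol/L

[CO2*] = KH · pCO2 = 10^(−1.48) × 5850×10^-6 = 1.937×10^-4 mol/L
α₀ = 1/(1 + K1/[H⁺] + K1K2/[H⁺]²) = 1/(1 + 10^+1.42 + 10^-1.02) = 0.03650
DIC = [CO2*]/α₀ = 1.937×10^-4 / 0.03650 = 5.307 mmol/L
[CO3²⁻] = α₂·DIC; α₂ = 0.003486, so [CO3²⁻] = 0.003486 × 5.307 = 0.0185 mmol/L = 18.5 μmol/L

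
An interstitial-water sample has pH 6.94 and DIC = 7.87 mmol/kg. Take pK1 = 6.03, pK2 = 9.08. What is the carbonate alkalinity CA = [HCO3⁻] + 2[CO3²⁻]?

CA = 7.06 mmol/kg

CA = [HCO3⁻] + 2[CO3²⁻] = (α₁ + 2α₂)·DIC
At pH 6.94: [H⁺]/K1 = 10^-0.91 = 0.12303, K2/[H⁺] = 10^-2.14 = 0.0072444
α₁ = 1/(1 + 0.12303 + 0.0072444) = 1/1.1303 = 0.8847; α₂ = α₁·K2/[H⁺] = 0.006409
α₁ + 2α₂ = 0.8976
CA = 0.8976 × 7.87 = 7.06 mmol/kg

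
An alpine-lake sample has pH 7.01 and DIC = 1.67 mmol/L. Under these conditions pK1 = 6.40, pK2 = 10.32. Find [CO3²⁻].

[CO3²⁻] = 0.656 μmol/L

α₂ = 1 / (1 + [H⁺]/K2 + [H⁺]²/(K1K2)) = 1 / (1 + 10^+3.31 + 10^+2.70)
   = 1 / (1 + 2041.7 + 501.19) = 1/2543.9 = 0.0003931
[CO3²⁻] = α₂ × DIC = 0.0003931 × 1.67 = 0.000656 mmol/L = 0.656 μmol/L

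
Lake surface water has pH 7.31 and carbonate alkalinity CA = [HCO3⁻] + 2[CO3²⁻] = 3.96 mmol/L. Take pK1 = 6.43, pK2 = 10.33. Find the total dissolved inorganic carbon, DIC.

CA = [HCO3⁻] + 2[CO3²⁻] = (α₁ + 2α₂)·DIC
At pH 7.31: [H⁺]/K1 = 10^-0.88 = 0.13183, K2/[H⁺] = 10^-3.02 = 0.00095499
α₁ = 1/(1 + 0.13183 + 0.00095499) = 1/1.1328 = 0.8828; α₂ = α₁·K2/[H⁺] = 0.0008431
α₁ + 2α₂ = 0.8845
DIC = CA / (α₁ + 2α₂) = 3.96 / 0.8845 = 4.48 mmol/L

DIC = 4.48 mmol/L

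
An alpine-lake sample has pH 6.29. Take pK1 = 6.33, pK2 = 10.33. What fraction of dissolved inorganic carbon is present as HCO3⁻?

α₁ = 0.477

α₁ = 1 / (1 + [H⁺]/K1 + K2/[H⁺]) = 1 / (1 + 10^+0.04 + 10^-4.04)
   = 1 / (1 + 1.0965 + 9.1201×10^-5) = 1/2.0966 = 0.4770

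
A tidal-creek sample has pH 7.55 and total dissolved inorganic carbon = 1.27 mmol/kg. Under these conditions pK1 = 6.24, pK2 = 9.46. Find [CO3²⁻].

α₂ = 1 / (1 + [H⁺]/K2 + [H⁺]²/(K1K2)) = 1 / (1 + 10^+1.91 + 10^+0.60)
   = 1 / (1 + 81.283 + 3.9811) = 1/86.264 = 0.01159
[CO3²⁻] = α₂ × DIC = 0.01159 × 1.27 = 0.0147 mmol/kg = 14.7 μmol/kg

[CO3²⁻] = 14.7 μmol/kg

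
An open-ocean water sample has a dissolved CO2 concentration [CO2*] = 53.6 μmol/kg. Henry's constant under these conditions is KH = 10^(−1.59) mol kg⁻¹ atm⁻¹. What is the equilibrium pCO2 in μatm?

KH = 10^(−1.59) = 2.570×10^-2 mol kg⁻¹ atm⁻¹
pCO2 = [CO2*]/KH = 53.6×10^-6 / 2.570×10^-2 = 2.09×10^-3 atm = 2090 μatm

pCO2 = 2090 μatm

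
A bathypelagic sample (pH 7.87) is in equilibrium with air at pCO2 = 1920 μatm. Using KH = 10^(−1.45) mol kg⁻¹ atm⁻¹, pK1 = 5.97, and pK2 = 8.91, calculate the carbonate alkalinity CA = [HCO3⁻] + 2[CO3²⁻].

[CO2*] = KH · pCO2 = 10^(−1.45) × 1920×10^-6 = 6.812×10^-5 mol/kg
α₀ = 1/(1 + K1/[H⁺] + K1K2/[H⁺]²) = 1/(1 + 10^+1.90 + 10^+0.86) = 0.01141
DIC = [CO2*]/α₀ = 6.812×10^-5 / 0.01141 = 5.973 mmol/kg
CA = (α₁ + 2α₂)·DIC = (0.9060 + 2×0.08263) × 5.973 = 6.40 mmol/kg

CA = 6.40 mmol/kg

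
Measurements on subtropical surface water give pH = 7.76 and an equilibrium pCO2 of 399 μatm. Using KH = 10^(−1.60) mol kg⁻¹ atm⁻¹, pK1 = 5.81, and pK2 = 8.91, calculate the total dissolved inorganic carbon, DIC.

[CO2*] = KH · pCO2 = 10^(−1.60) × 399×10^-6 = 1.002×10^-5 mol/kg
α₀ = 1/(1 + K1/[H⁺] + K1K2/[H⁺]²) = 1/(1 + 10^+1.95 + 10^+0.80) = 0.01037
DIC = [CO2*]/α₀ = 1.002×10^-5 / 0.01037 = 0.967 mmol/kg

DIC = 0.967 mmol/kg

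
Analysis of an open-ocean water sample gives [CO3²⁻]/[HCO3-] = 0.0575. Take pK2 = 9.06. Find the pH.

pH = 7.82

From K2 = [H⁺][CO3²⁻]/[HCO3-]:  pH = pK2 + log₁₀([CO3²⁻]/[HCO3-])
log₁₀(0.0575) = -1.240
pH = 9.06 + (-1.240) = 7.82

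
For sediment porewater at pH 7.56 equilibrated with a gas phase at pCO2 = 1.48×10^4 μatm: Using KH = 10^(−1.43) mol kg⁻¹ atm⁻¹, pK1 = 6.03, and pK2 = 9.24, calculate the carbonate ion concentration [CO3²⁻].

[CO3²⁻] = 0.389 mmol/kg

[CO2*] = KH · pCO2 = 10^(−1.43) × 1.48×10^4×10^-6 = 5.499×10^-4 mol/kg
α₀ = 1/(1 + K1/[H⁺] + K1K2/[H⁺]²) = 1/(1 + 10^+1.53 + 10^-0.15) = 0.02810
DIC = [CO2*]/α₀ = 5.499×10^-4 / 0.02810 = 19.57 mmol/kg
[CO3²⁻] = α₂·DIC; α₂ = 0.01989, so [CO3²⁻] = 0.01989 × 19.57 = 0.389 mmol/kg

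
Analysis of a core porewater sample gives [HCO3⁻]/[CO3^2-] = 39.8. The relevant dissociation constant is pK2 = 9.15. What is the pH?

From K2 = [H⁺][CO3^2-]/[HCO3⁻]:  pH = pK2 − log₁₀([HCO3⁻]/[CO3^2-])
log₁₀(39.8) = +1.600
pH = 9.15 − (+1.600) = 7.55

pH = 7.55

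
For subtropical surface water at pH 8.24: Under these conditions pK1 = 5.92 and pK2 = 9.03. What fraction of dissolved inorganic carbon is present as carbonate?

α₂ = 0.139

α₂ = 1 / (1 + [H⁺]/K2 + [H⁺]²/(K1K2)) = 1 / (1 + 10^+0.79 + 10^-1.53)
   = 1 / (1 + 6.1660 + 0.029512) = 1/7.1955 = 0.1390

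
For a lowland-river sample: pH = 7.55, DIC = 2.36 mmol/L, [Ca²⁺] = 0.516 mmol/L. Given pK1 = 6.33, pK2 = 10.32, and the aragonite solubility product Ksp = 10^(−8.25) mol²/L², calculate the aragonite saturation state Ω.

α₂ = 1 / (1 + [H⁺]/K2 + [H⁺]²/(K1K2)) = 1 / (1 + 10^+2.77 + 10^+1.55)
   = 1 / (1 + 588.84 + 35.481) = 1/625.32 = 0.001599
[CO3²⁻] = α₂ × DIC = 0.001599 × 2.36 = 0.003774 mmol/L = 3.774 μmol/L
Ksp = 10^(−8.25) = 5.623×10^-9
Ω = [Ca²⁺][CO3²⁻]/Ksp = (0.516×10^-3)(3.774×10^-6) / 5.623×10^-9 = 0.346

Ω = 0.346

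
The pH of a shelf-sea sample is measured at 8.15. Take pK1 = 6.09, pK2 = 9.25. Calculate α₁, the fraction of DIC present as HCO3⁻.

α₁ = 1 / (1 + [H⁺]/K1 + K2/[H⁺]) = 1 / (1 + 10^-2.06 + 10^-1.10)
   = 1 / (1 + 0.0087096 + 0.079433) = 1/1.0881 = 0.9190

α₁ = 0.919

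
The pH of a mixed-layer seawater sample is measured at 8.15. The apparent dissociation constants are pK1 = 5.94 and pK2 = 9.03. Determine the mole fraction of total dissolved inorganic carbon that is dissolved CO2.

α₀ = 1 / (1 + K1/[H⁺] + K1K2/[H⁺]²) = 1 / (1 + 10^+2.21 + 10^+1.33)
   = 1 / (1 + 162.18 + 21.380) = 1/184.56 = 0.005418

α₀ = 0.00542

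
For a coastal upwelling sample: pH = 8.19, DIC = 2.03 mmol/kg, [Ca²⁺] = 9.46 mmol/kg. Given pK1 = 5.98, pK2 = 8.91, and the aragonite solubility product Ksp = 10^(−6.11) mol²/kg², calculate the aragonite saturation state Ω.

Ω = 3.94

α₂ = 1 / (1 + [H⁺]/K2 + [H⁺]²/(K1K2)) = 1 / (1 + 10^+0.72 + 10^-1.49)
   = 1 / (1 + 5.2481 + 0.032359) = 1/6.2804 = 0.1592
[CO3²⁻] = α₂ × DIC = 0.1592 × 2.03 = 0.3232 mmol/kg
Ksp = 10^(−6.11) = 7.762×10^-7
Ω = [Ca²⁺][CO3²⁻]/Ksp = (9.46×10^-3)(3.232×10^-4) / 7.762×10^-7 = 3.94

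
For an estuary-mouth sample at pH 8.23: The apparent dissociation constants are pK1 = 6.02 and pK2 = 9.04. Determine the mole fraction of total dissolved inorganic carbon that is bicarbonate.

α₁ = 1 / (1 + [H⁺]/K1 + K2/[H⁺]) = 1 / (1 + 10^-2.21 + 10^-0.81)
   = 1 / (1 + 0.0061660 + 0.15488) = 1/1.1610 = 0.8613

α₁ = 0.861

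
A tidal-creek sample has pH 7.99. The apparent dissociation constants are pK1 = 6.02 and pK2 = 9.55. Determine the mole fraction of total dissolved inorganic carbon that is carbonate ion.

α₂ = 1 / (1 + [H⁺]/K2 + [H⁺]²/(K1K2)) = 1 / (1 + 10^+1.56 + 10^-0.41)
   = 1 / (1 + 36.308 + 0.38905) = 1/37.697 = 0.02653

α₂ = 0.0265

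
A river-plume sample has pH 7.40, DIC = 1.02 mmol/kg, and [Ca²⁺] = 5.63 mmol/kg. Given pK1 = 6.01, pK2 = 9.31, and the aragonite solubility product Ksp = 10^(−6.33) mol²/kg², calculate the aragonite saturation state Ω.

α₂ = 1 / (1 + [H⁺]/K2 + [H⁺]²/(K1K2)) = 1 / (1 + 10^+1.91 + 10^+0.52)
   = 1 / (1 + 81.283 + 3.3113) = 1/85.594 = 0.01168
[CO3²⁻] = α₂ × DIC = 0.01168 × 1.02 = 0.01192 mmol/kg = 11.92 μmol/kg
Ksp = 10^(−6.33) = 4.677×10^-7
Ω = [Ca²⁺][CO3²⁻]/Ksp = (5.63×10^-3)(1.192×10^-5) / 4.677×10^-7 = 0.143

Ω = 0.143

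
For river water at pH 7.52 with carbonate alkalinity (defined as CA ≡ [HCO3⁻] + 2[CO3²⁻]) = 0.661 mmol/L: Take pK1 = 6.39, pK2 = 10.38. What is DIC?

DIC = 0.709 mmol/L

CA = [HCO3⁻] + 2[CO3²⁻] = (α₁ + 2α₂)·DIC
At pH 7.52: [H⁺]/K1 = 10^-1.13 = 0.074131, K2/[H⁺] = 10^-2.86 = 0.0013804
α₁ = 1/(1 + 0.074131 + 0.0013804) = 1/1.0755 = 0.9298; α₂ = α₁·K2/[H⁺] = 0.001283
α₁ + 2α₂ = 0.9324
DIC = CA / (α₁ + 2α₂) = 0.661 / 0.9324 = 0.709 mmol/L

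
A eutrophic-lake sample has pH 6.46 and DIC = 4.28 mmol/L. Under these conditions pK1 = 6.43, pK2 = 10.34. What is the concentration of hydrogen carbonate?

[HCO3⁻] = 2.21 mmol/L

α₁ = 1 / (1 + [H⁺]/K1 + K2/[H⁺]) = 1 / (1 + 10^-0.03 + 10^-3.88)
   = 1 / (1 + 0.93325 + 0.00013183) = 1/1.9334 = 0.5172
[HCO3⁻] = α₁ × DIC = 0.5172 × 4.28 = 2.21 mmol/L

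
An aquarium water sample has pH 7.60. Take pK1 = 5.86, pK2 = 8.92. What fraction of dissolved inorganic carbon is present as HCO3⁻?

α₁ = 1 / (1 + [H⁺]/K1 + K2/[H⁺]) = 1 / (1 + 10^-1.74 + 10^-1.32)
   = 1 / (1 + 0.018197 + 0.047863) = 1/1.0661 = 0.9380

α₁ = 0.938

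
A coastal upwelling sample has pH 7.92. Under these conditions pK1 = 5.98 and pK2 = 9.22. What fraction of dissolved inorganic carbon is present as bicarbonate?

α₁ = 1 / (1 + [H⁺]/K1 + K2/[H⁺]) = 1 / (1 + 10^-1.94 + 10^-1.30)
   = 1 / (1 + 0.011482 + 0.050119) = 1/1.0616 = 0.9420

α₁ = 0.942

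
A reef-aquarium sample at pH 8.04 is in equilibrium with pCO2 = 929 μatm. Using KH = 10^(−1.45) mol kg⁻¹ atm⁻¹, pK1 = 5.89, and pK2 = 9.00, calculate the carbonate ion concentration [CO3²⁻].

[CO2*] = KH · pCO2 = 10^(−1.45) × 929×10^-6 = 3.296×10^-5 mol/kg
α₀ = 1/(1 + K1/[H⁺] + K1K2/[H⁺]²) = 1/(1 + 10^+2.15 + 10^+1.19) = 0.006339
DIC = [CO2*]/α₀ = 3.296×10^-5 / 0.006339 = 5.200 mmol/kg
[CO3²⁻] = α₂·DIC; α₂ = 0.09819, so [CO3²⁻] = 0.09819 × 5.200 = 0.511 mmol/kg

[CO3²⁻] = 0.511 mmol/kg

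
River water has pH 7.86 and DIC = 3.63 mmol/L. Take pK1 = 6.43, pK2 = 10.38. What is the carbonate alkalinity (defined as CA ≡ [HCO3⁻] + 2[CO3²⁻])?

CA = [HCO3⁻] + 2[CO3²⁻] = (α₁ + 2α₂)·DIC
At pH 7.86: [H⁺]/K1 = 10^-1.43 = 0.037154, K2/[H⁺] = 10^-2.52 = 0.0030200
α₁ = 1/(1 + 0.037154 + 0.0030200) = 1/1.0402 = 0.9614; α₂ = α₁·K2/[H⁺] = 0.002903
α₁ + 2α₂ = 0.9672
CA = 0.9672 × 3.63 = 3.51 mmol/L

CA = 3.51 mmol/L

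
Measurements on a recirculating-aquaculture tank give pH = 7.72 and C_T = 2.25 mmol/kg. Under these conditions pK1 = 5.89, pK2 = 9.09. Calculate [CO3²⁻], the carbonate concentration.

α₂ = 1 / (1 + [H⁺]/K2 + [H⁺]²/(K1K2)) = 1 / (1 + 10^+1.37 + 10^-0.46)
   = 1 / (1 + 23.442 + 0.34674) = 1/24.789 = 0.04034
[CO3²⁻] = α₂ × DIC = 0.04034 × 2.25 = 0.0908 mmol/kg

[CO3²⁻] = 0.0908 mmol/kg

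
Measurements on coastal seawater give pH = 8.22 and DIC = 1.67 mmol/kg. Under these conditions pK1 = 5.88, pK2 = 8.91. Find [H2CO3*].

[CO2*] = 6.32 μmol/kg

α₀ = 1 / (1 + K1/[H⁺] + K1K2/[H⁺]²) = 1 / (1 + 10^+2.34 + 10^+1.65)
   = 1 / (1 + 218.78 + 44.668) = 1/264.44 = 0.003782
[CO2*] = α₀ × DIC = 0.003782 × 1.67 = 0.00632 mmol/kg = 6.32 μmol/kg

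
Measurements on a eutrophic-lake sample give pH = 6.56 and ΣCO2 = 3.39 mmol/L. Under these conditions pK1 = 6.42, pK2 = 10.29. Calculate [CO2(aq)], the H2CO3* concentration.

α₀ = 1 / (1 + K1/[H⁺] + K1K2/[H⁺]²) = 1 / (1 + 10^+0.14 + 10^-3.59)
   = 1 / (1 + 1.3804 + 0.00025704) = 1/2.3806 = 0.4201
[CO2*] = α₀ × DIC = 0.4201 × 3.39 = 1.42 mmol/L

[CO2*] = 1.42 mmol/L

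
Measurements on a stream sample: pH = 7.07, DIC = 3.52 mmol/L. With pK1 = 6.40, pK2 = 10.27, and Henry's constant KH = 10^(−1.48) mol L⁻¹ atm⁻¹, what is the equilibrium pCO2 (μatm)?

α₀ = 1 / (1 + K1/[H⁺] + K1K2/[H⁺]²) = 1 / (1 + 10^+0.67 + 10^-2.53)
   = 1 / (1 + 4.6774 + 0.0029512) = 1/5.6803 = 0.1760
[CO2*] = α₀ × DIC = 0.1760 × 3.52 = 0.6197 mmol/L
pCO2 = [CO2*]/KH = 6.197×10^-4 / 3.311×10^-2 = 1.87×10^4 μatm

pCO2 = 1.87×10^4 μatm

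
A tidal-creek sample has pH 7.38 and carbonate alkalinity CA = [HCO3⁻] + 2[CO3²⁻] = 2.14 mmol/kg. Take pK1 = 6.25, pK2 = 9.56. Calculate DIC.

DIC = 2.28 mmol/kg

CA = [HCO3⁻] + 2[CO3²⁻] = (α₁ + 2α₂)·DIC
At pH 7.38: [H⁺]/K1 = 10^-1.13 = 0.074131, K2/[H⁺] = 10^-2.18 = 0.0066069
α₁ = 1/(1 + 0.074131 + 0.0066069) = 1/1.0807 = 0.9253; α₂ = α₁·K2/[H⁺] = 0.006113
α₁ + 2α₂ = 0.9375
DIC = CA / (α₁ + 2α₂) = 2.14 / 0.9375 = 2.28 mmol/kg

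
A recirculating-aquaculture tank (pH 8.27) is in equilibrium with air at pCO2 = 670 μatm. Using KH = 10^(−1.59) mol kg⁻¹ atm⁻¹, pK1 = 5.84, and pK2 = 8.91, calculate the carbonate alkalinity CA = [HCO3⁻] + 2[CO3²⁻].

[CO2*] = KH · pCO2 = 10^(−1.59) × 670×10^-6 = 1.722×10^-5 mol/kg
α₀ = 1/(1 + K1/[H⁺] + K1K2/[H⁺]²) = 1/(1 + 10^+2.43 + 10^+1.79) = 0.003014
DIC = [CO2*]/α₀ = 1.722×10^-5 / 0.003014 = 5.714 mmol/kg
CA = (α₁ + 2α₂)·DIC = (0.8112 + 2×0.1858) × 5.714 = 6.76 mmol/kg

CA = 6.76 mmol/kg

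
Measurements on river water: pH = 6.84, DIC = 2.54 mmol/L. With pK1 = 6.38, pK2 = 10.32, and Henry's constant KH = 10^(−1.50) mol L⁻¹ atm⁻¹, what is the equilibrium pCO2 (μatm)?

α₀ = 1 / (1 + K1/[H⁺] + K1K2/[H⁺]²) = 1 / (1 + 10^+0.46 + 10^-3.02)
   = 1 / (1 + 2.8840 + 0.00095499) = 1/3.8850 = 0.2574
[CO2*] = α₀ × DIC = 0.2574 × 2.54 = 0.6538 mmol/L
pCO2 = [CO2*]/KH = 6.538×10^-4 / 3.162×10^-2 = 2.07×10^4 μatm

pCO2 = 2.07×10^4 μatm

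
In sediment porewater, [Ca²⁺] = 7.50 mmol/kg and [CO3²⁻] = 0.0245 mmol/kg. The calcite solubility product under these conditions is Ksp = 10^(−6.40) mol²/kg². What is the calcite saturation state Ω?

Ksp = 10^(−6.40) = 3.981×10^-7
Ω = [Ca²⁺][CO3²⁻]/Ksp = (7.50×10^-3)(0.0245×10^-3) / 3.981×10^-7 = 0.462

Ω = 0.462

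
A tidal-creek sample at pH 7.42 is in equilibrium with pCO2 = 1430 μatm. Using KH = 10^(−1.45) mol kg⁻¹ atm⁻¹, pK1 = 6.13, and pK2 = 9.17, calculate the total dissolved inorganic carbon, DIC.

DIC = 1.06 mmol/kg

[CO2*] = KH · pCO2 = 10^(−1.45) × 1430×10^-6 = 5.074×10^-5 mol/kg
α₀ = 1/(1 + K1/[H⁺] + K1K2/[H⁺]²) = 1/(1 + 10^+1.29 + 10^-0.46) = 0.04797
DIC = [CO2*]/α₀ = 5.074×10^-5 / 0.04797 = 1.06 mmol/kg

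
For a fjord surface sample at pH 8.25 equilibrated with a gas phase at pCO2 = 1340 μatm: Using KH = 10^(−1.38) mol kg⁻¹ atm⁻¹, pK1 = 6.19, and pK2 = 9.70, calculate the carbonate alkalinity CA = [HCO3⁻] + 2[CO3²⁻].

CA = 6.87 mmol/kg

[CO2*] = KH · pCO2 = 10^(−1.38) × 1340×10^-6 = 5.586×10^-5 mol/kg
α₀ = 1/(1 + K1/[H⁺] + K1K2/[H⁺]²) = 1/(1 + 10^+2.06 + 10^+0.61) = 0.008341
DIC = [CO2*]/α₀ = 5.586×10^-5 / 0.008341 = 6.697 mmol/kg
CA = (α₁ + 2α₂)·DIC = (0.9577 + 2×0.03398) × 6.697 = 6.87 mmol/kg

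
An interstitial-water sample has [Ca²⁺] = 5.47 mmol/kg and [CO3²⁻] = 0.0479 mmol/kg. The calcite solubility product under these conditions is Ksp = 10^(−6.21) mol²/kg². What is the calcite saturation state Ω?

Ω = 0.425

Ksp = 10^(−6.21) = 6.166×10^-7
Ω = [Ca²⁺][CO3²⁻]/Ksp = (5.47×10^-3)(0.0479×10^-3) / 6.166×10^-7 = 0.425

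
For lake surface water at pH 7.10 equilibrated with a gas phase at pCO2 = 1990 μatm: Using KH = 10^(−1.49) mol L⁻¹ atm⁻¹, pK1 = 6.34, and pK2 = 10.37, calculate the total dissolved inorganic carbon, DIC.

DIC = 0.435 mmol/L

[CO2*] = KH · pCO2 = 10^(−1.49) × 1990×10^-6 = 6.440×10^-5 mol/L
α₀ = 1/(1 + K1/[H⁺] + K1K2/[H⁺]²) = 1/(1 + 10^+0.76 + 10^-2.51) = 0.1480
DIC = [CO2*]/α₀ = 6.440×10^-5 / 0.1480 = 0.435 mmol/L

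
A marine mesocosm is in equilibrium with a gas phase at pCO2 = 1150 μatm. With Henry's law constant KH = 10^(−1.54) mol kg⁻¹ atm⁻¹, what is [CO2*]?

KH = 10^(−1.54) = 2.884×10^-2 mol kg⁻¹ atm⁻¹
[CO2*] = KH · pCO2 = 2.884×10^-2 × 1150×10^-6 atm = 3.32×10^-5 mol/kg

[CO2*] = 33.2 μmol/kg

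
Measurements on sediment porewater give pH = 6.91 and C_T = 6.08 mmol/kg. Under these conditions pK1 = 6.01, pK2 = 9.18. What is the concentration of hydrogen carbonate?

[HCO3⁻] = 5.37 mmol/kg

α₁ = 1 / (1 + [H⁺]/K1 + K2/[H⁺]) = 1 / (1 + 10^-0.90 + 10^-2.27)
   = 1 / (1 + 0.12589 + 0.0053703) = 1/1.1313 = 0.8840
[HCO3⁻] = α₁ × DIC = 0.8840 × 6.08 = 5.37 mmol/kg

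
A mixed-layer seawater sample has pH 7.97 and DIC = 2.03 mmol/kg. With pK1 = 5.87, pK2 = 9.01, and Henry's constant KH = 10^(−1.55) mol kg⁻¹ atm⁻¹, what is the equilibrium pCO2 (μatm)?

pCO2 = 521 μatm

α₀ = 1 / (1 + K1/[H⁺] + K1K2/[H⁺]²) = 1 / (1 + 10^+2.10 + 10^+1.06)
   = 1 / (1 + 125.89 + 11.482) = 1/138.37 = 0.007227
[CO2*] = α₀ × DIC = 0.007227 × 2.03 = 0.01467 mmol/kg = 14.67 μmol/kg
pCO2 = [CO2*]/KH = 1.467×10^-5 / 2.818×10^-2 = 521 μatm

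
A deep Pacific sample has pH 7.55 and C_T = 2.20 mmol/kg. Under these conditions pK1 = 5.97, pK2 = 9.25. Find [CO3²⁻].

[CO3²⁻] = 0.0420 mmol/kg

α₂ = 1 / (1 + [H⁺]/K2 + [H⁺]²/(K1K2)) = 1 / (1 + 10^+1.70 + 10^+0.12)
   = 1 / (1 + 50.119 + 1.3183) = 1/52.437 = 0.01907
[CO3²⁻] = α₂ × DIC = 0.01907 × 2.20 = 0.0420 mmol/kg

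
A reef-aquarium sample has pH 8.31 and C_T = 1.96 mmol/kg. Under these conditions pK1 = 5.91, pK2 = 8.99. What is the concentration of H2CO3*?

[CO2*] = 6.43 μmol/kg

α₀ = 1 / (1 + K1/[H⁺] + K1K2/[H⁺]²) = 1 / (1 + 10^+2.40 + 10^+1.72)
   = 1 / (1 + 251.19 + 52.481) = 1/304.67 = 0.003282
[CO2*] = α₀ × DIC = 0.003282 × 1.96 = 0.00643 mmol/kg = 6.43 μmol/kg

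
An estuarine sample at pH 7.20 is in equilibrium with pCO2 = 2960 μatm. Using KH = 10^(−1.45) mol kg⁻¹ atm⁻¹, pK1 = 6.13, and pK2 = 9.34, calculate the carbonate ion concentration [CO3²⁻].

[CO2*] = KH · pCO2 = 10^(−1.45) × 2960×10^-6 = 1.050×10^-4 mol/kg
α₀ = 1/(1 + K1/[H⁺] + K1K2/[H⁺]²) = 1/(1 + 10^+1.07 + 10^-1.07) = 0.07792
DIC = [CO2*]/α₀ = 1.050×10^-4 / 0.07792 = 1.348 mmol/kg
[CO3²⁻] = α₂·DIC; α₂ = 0.006632, so [CO3²⁻] = 0.006632 × 1.348 = 0.00894 mmol/kg = 8.94 μmol/kg

[CO3²⁻] = 8.94 μmol/kg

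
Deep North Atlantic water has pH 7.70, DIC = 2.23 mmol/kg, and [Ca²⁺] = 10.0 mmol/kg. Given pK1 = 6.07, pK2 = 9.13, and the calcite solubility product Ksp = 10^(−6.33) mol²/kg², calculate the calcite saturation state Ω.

Ω = 1.67

α₂ = 1 / (1 + [H⁺]/K2 + [H⁺]²/(K1K2)) = 1 / (1 + 10^+1.43 + 10^-0.20)
   = 1 / (1 + 26.915 + 0.63096) = 1/28.546 = 0.03503
[CO3²⁻] = α₂ × DIC = 0.03503 × 2.23 = 0.07812 mmol/kg
Ksp = 10^(−6.33) = 4.677×10^-7
Ω = [Ca²⁺][CO3²⁻]/Ksp = (10.0×10^-3)(7.812×10^-5) / 4.677×10^-7 = 1.67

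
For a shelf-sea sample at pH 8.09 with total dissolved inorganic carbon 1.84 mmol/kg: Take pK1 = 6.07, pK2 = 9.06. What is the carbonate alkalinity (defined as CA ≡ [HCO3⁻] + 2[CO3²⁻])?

CA = 2.00 mmol/kg

CA = [HCO3⁻] + 2[CO3²⁻] = (α₁ + 2α₂)·DIC
At pH 8.09: [H⁺]/K1 = 10^-2.02 = 0.0095499, K2/[H⁺] = 10^-0.97 = 0.10715
α₁ = 1/(1 + 0.0095499 + 0.10715) = 1/1.1167 = 0.8955; α₂ = α₁·K2/[H⁺] = 0.09595
α₁ + 2α₂ = 1.0874
CA = 1.0874 × 1.84 = 2.00 mmol/kg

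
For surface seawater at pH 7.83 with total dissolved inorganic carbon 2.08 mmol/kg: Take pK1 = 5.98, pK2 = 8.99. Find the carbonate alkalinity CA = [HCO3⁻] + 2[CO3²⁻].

CA = 2.19 mmol/kg

CA = [HCO3⁻] + 2[CO3²⁻] = (α₁ + 2α₂)·DIC
At pH 7.83: [H⁺]/K1 = 10^-1.85 = 0.014125, K2/[H⁺] = 10^-1.16 = 0.069183
α₁ = 1/(1 + 0.014125 + 0.069183) = 1/1.0833 = 0.9231; α₂ = α₁·K2/[H⁺] = 0.06386
α₁ + 2α₂ = 1.0508
CA = 1.0508 × 2.08 = 2.19 mmol/kg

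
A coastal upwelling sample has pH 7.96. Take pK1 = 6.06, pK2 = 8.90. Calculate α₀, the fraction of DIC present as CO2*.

α₀ = 0.0112

α₀ = 1 / (1 + K1/[H⁺] + K1K2/[H⁺]²) = 1 / (1 + 10^+1.90 + 10^+0.96)
   = 1 / (1 + 79.433 + 9.1201) = 1/89.553 = 0.01117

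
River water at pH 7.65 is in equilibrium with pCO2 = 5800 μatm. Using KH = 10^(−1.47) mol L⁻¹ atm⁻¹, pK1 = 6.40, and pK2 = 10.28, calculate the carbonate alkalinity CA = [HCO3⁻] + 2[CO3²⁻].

[CO2*] = KH · pCO2 = 10^(−1.47) × 5800×10^-6 = 1.965×10^-4 mol/L
α₀ = 1/(1 + K1/[H⁺] + K1K2/[H⁺]²) = 1/(1 + 10^+1.25 + 10^-1.38) = 0.05312
DIC = [CO2*]/α₀ = 1.965×10^-4 / 0.05312 = 3.700 mmol/L
CA = (α₁ + 2α₂)·DIC = (0.9447 + 2×0.002215) × 3.700 = 3.51 mmol/L

CA = 3.51 mmol/L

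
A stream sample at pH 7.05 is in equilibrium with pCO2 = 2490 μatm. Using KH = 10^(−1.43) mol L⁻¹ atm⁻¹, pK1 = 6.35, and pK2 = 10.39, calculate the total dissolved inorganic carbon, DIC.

[CO2*] = KH · pCO2 = 10^(−1.43) × 2490×10^-6 = 9.251×10^-5 mol/L
α₀ = 1/(1 + K1/[H⁺] + K1K2/[H⁺]²) = 1/(1 + 10^+0.70 + 10^-2.64) = 0.1663
DIC = [CO2*]/α₀ = 9.251×10^-5 / 0.1663 = 0.556 mmol/L

DIC = 0.556 mmol/L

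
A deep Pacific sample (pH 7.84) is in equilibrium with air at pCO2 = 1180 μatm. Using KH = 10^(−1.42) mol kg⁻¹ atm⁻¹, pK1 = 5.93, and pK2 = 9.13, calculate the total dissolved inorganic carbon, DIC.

DIC = 3.88 mmol/kg

[CO2*] = KH · pCO2 = 10^(−1.42) × 1180×10^-6 = 4.486×10^-5 mol/kg
α₀ = 1/(1 + K1/[H⁺] + K1K2/[H⁺]²) = 1/(1 + 10^+1.91 + 10^+0.62) = 0.01157
DIC = [CO2*]/α₀ = 4.486×10^-5 / 0.01157 = 3.88 mmol/kg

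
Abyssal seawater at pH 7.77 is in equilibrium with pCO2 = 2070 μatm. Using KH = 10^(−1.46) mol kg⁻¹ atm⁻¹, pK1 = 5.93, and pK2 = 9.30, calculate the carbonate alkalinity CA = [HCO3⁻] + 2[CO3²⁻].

[CO2*] = KH · pCO2 = 10^(−1.46) × 2070×10^-6 = 7.177×10^-5 mol/kg
α₀ = 1/(1 + K1/[H⁺] + K1K2/[H⁺]²) = 1/(1 + 10^+1.84 + 10^+0.31) = 0.01385
DIC = [CO2*]/α₀ = 7.177×10^-5 / 0.01385 = 5.184 mmol/kg
CA = (α₁ + 2α₂)·DIC = (0.9579 + 2×0.02827) × 5.184 = 5.26 mmol/kg

CA = 5.26 mmol/kg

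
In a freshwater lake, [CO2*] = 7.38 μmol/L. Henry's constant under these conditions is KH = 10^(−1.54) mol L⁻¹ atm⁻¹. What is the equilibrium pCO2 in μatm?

KH = 10^(−1.54) = 2.884×10^-2 mol L⁻¹ atm⁻¹
pCO2 = [CO2*]/KH = 7.38×10^-6 / 2.884×10^-2 = 2.56×10^-4 atm = 256 μatm

pCO2 = 256 μatm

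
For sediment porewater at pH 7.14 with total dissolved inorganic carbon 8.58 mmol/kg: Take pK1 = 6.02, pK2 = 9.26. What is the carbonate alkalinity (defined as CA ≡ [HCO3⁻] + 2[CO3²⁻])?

CA = 8.04 mmol/kg

CA = [HCO3⁻] + 2[CO3²⁻] = (α₁ + 2α₂)·DIC
At pH 7.14: [H⁺]/K1 = 10^-1.12 = 0.075858, K2/[H⁺] = 10^-2.12 = 0.0075858
α₁ = 1/(1 + 0.075858 + 0.0075858) = 1/1.0834 = 0.9230; α₂ = α₁·K2/[H⁺] = 0.007002
α₁ + 2α₂ = 0.9370
CA = 0.9370 × 8.58 = 8.04 mmol/kg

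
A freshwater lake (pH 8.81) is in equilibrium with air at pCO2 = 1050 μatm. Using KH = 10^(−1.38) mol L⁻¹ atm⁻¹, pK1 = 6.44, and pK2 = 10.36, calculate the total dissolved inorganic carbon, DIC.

[CO2*] = KH · pCO2 = 10^(−1.38) × 1050×10^-6 = 4.377×10^-5 mol/L
α₀ = 1/(1 + K1/[H⁺] + K1K2/[H⁺]²) = 1/(1 + 10^+2.37 + 10^+0.82) = 0.004132
DIC = [CO2*]/α₀ = 4.377×10^-5 / 0.004132 = 10.6 mmol/L

DIC = 10.6 mmol/L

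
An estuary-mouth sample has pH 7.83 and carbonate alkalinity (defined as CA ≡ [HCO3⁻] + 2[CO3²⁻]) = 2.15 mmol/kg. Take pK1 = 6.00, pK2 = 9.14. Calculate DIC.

DIC = 2.08 mmol/kg

CA = [HCO3⁻] + 2[CO3²⁻] = (α₁ + 2α₂)·DIC
At pH 7.83: [H⁺]/K1 = 10^-1.83 = 0.014791, K2/[H⁺] = 10^-1.31 = 0.048978
α₁ = 1/(1 + 0.014791 + 0.048978) = 1/1.0638 = 0.9401; α₂ = α₁·K2/[H⁺] = 0.04604
α₁ + 2α₂ = 1.0321
DIC = CA / (α₁ + 2α₂) = 2.15 / 1.0321 = 2.08 mmol/kg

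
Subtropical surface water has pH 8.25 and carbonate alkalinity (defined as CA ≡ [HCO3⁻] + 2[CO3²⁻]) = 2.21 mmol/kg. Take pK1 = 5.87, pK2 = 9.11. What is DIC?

CA = [HCO3⁻] + 2[CO3²⁻] = (α₁ + 2α₂)·DIC
At pH 8.25: [H⁺]/K1 = 10^-2.38 = 0.0041687, K2/[H⁺] = 10^-0.86 = 0.13804
α₁ = 1/(1 + 0.0041687 + 0.13804) = 1/1.1422 = 0.8755; α₂ = α₁·K2/[H⁺] = 0.1209
α₁ + 2α₂ = 1.1172
DIC = CA / (α₁ + 2α₂) = 2.21 / 1.1172 = 1.98 mmol/kg

DIC = 1.98 mmol/kg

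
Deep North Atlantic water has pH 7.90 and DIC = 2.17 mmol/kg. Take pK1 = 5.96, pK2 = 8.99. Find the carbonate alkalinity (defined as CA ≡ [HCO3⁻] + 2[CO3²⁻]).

CA = [HCO3⁻] + 2[CO3²⁻] = (α₁ + 2α₂)·DIC
At pH 7.90: [H⁺]/K1 = 10^-1.94 = 0.011482, K2/[H⁺] = 10^-1.09 = 0.081283
α₁ = 1/(1 + 0.011482 + 0.081283) = 1/1.0928 = 0.9151; α₂ = α₁·K2/[H⁺] = 0.07438
α₁ + 2α₂ = 1.0639
CA = 1.0639 × 2.17 = 2.31 mmol/kg

CA = 2.31 mmol/kg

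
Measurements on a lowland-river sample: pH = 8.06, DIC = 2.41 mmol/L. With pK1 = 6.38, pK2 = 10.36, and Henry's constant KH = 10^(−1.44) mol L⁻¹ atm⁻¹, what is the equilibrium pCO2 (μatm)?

α₀ = 1 / (1 + K1/[H⁺] + K1K2/[H⁺]²) = 1 / (1 + 10^+1.68 + 10^-0.62)
   = 1 / (1 + 47.863 + 0.23988) = 1/49.103 = 0.02037
[CO2*] = α₀ × DIC = 0.02037 × 2.41 = 0.04908 mmol/L
pCO2 = [CO2*]/KH = 4.908×10^-5 / 3.631×10^-2 = 1350 μatm

pCO2 = 1350 μatm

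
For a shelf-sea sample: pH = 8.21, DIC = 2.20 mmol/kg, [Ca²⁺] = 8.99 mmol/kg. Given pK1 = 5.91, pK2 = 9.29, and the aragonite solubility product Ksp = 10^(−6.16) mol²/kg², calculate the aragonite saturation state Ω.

Ω = 2.19

α₂ = 1 / (1 + [H⁺]/K2 + [H⁺]²/(K1K2)) = 1 / (1 + 10^+1.08 + 10^-1.22)
   = 1 / (1 + 12.023 + 0.060256) = 1/13.083 = 0.07644
[CO3²⁻] = α₂ × DIC = 0.07644 × 2.20 = 0.1682 mmol/kg
Ksp = 10^(−6.16) = 6.918×10^-7
Ω = [Ca²⁺][CO3²⁻]/Ksp = (8.99×10^-3)(1.682×10^-4) / 6.918×10^-7 = 2.19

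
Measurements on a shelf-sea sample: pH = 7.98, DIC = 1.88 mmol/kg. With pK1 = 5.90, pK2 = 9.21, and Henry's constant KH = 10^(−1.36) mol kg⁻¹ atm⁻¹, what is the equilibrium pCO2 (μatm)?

pCO2 = 336 μatm

α₀ = 1 / (1 + K1/[H⁺] + K1K2/[H⁺]²) = 1 / (1 + 10^+2.08 + 10^+0.85)
   = 1 / (1 + 120.23 + 7.0795) = 1/128.31 = 0.007794
[CO2*] = α₀ × DIC = 0.007794 × 1.88 = 0.01465 mmol/kg = 14.65 μmol/kg
pCO2 = [CO2*]/KH = 1.465×10^-5 / 4.365×10^-2 = 336 μatm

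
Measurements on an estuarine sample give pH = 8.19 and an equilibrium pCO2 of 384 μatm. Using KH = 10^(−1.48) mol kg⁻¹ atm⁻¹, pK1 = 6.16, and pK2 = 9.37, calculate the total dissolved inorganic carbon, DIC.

[CO2*] = KH · pCO2 = 10^(−1.48) × 384×10^-6 = 1.272×10^-5 mol/kg
α₀ = 1/(1 + K1/[H⁺] + K1K2/[H⁺]²) = 1/(1 + 10^+2.03 + 10^+0.85) = 0.008678
DIC = [CO2*]/α₀ = 1.272×10^-5 / 0.008678 = 1.47 mmol/kg

DIC = 1.47 mmol/kg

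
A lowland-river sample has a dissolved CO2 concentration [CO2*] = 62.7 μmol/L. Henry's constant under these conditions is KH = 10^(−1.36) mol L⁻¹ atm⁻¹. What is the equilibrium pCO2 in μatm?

KH = 10^(−1.36) = 4.365×10^-2 mol L⁻¹ atm⁻¹
pCO2 = [CO2*]/KH = 62.7×10^-6 / 4.365×10^-2 = 1.44×10^-3 atm = 1440 μatm

pCO2 = 1440 μatm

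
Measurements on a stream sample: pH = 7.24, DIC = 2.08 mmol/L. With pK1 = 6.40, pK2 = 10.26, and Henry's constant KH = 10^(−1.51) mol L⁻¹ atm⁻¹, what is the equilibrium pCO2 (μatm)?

pCO2 = 8490 μatm

α₀ = 1 / (1 + K1/[H⁺] + K1K2/[H⁺]²) = 1 / (1 + 10^+0.84 + 10^-2.18)
   = 1 / (1 + 6.9183 + 0.0066069) = 1/7.9249 = 0.1262
[CO2*] = α₀ × DIC = 0.1262 × 2.08 = 0.2625 mmol/L
pCO2 = [CO2*]/KH = 2.625×10^-4 / 3.090×10^-2 = 8490 μatm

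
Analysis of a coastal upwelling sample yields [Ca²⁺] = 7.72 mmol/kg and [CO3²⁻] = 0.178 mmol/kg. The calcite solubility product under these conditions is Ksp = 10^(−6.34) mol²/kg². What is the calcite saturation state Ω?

Ω = 3.01

Ksp = 10^(−6.34) = 4.571×10^-7
Ω = [Ca²⁺][CO3²⁻]/Ksp = (7.72×10^-3)(0.178×10^-3) / 4.571×10^-7 = 3.01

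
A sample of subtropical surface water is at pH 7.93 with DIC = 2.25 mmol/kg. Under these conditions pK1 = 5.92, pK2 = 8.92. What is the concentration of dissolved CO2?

[CO2*] = 19.8 μmol/kg

α₀ = 1 / (1 + K1/[H⁺] + K1K2/[H⁺]²) = 1 / (1 + 10^+2.01 + 10^+1.02)
   = 1 / (1 + 102.33 + 10.471) = 1/113.80 = 0.008787
[CO2*] = α₀ × DIC = 0.008787 × 2.25 = 0.0198 mmol/kg = 19.8 μmol/kg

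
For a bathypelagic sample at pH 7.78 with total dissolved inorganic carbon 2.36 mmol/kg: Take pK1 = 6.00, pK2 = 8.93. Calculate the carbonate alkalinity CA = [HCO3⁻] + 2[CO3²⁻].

CA = 2.48 mmol/kg

CA = [HCO3⁻] + 2[CO3²⁻] = (α₁ + 2α₂)·DIC
At pH 7.78: [H⁺]/K1 = 10^-1.78 = 0.016596, K2/[H⁺] = 10^-1.15 = 0.070795
α₁ = 1/(1 + 0.016596 + 0.070795) = 1/1.0874 = 0.9196; α₂ = α₁·K2/[H⁺] = 0.06511
α₁ + 2α₂ = 1.0498
CA = 1.0498 × 2.36 = 2.48 mmol/kg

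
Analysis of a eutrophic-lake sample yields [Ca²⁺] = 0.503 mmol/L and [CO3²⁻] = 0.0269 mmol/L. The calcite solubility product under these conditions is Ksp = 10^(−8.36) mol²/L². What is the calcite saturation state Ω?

Ω = 3.10

Ksp = 10^(−8.36) = 4.365×10^-9
Ω = [Ca²⁺][CO3²⁻]/Ksp = (0.503×10^-3)(0.0269×10^-3) / 4.365×10^-9 = 3.10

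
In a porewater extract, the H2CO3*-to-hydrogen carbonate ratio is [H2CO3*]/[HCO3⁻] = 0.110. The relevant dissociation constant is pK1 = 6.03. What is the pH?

pH = 6.99

From K1 = [H⁺][HCO3⁻]/[H2CO3*]:  pH = pK1 − log₁₀([H2CO3*]/[HCO3⁻])
log₁₀(0.110) = -0.959
pH = 6.03 − (-0.959) = 6.99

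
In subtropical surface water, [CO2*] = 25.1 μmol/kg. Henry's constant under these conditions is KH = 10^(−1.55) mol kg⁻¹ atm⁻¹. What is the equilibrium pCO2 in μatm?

pCO2 = 891 μatm

KH = 10^(−1.55) = 2.818×10^-2 mol kg⁻¹ atm⁻¹
pCO2 = [CO2*]/KH = 25.1×10^-6 / 2.818×10^-2 = 8.91×10^-4 atm = 891 μatm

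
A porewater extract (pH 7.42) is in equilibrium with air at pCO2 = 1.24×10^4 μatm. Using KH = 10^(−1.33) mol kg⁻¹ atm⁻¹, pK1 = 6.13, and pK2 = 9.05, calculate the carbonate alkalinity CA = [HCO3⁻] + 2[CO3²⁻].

[CO2*] = KH · pCO2 = 10^(−1.33) × 1.24×10^4×10^-6 = 5.800×10^-4 mol/kg
α₀ = 1/(1 + K1/[H⁺] + K1K2/[H⁺]²) = 1/(1 + 10^+1.29 + 10^-0.34) = 0.04772
DIC = [CO2*]/α₀ = 5.800×10^-4 / 0.04772 = 12.15 mmol/kg
CA = (α₁ + 2α₂)·DIC = (0.9305 + 2×0.02181) × 12.15 = 11.8 mmol/kg

CA = 11.8 mmol/kg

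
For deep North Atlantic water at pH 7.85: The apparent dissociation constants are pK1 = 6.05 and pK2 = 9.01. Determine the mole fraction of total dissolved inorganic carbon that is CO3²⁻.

α₂ = 1 / (1 + [H⁺]/K2 + [H⁺]²/(K1K2)) = 1 / (1 + 10^+1.16 + 10^-0.64)
   = 1 / (1 + 14.454 + 0.22909) = 1/15.683 = 0.06376

α₂ = 0.0638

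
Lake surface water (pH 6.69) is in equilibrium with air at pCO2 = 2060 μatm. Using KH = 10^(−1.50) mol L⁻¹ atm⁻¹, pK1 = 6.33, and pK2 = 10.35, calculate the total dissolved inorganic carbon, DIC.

[CO2*] = KH · pCO2 = 10^(−1.50) × 2060×10^-6 = 6.514×10^-5 mol/L
α₀ = 1/(1 + K1/[H⁺] + K1K2/[H⁺]²) = 1/(1 + 10^+0.36 + 10^-3.30) = 0.3038
DIC = [CO2*]/α₀ = 6.514×10^-5 / 0.3038 = 0.214 mmol/L

DIC = 0.214 mmol/L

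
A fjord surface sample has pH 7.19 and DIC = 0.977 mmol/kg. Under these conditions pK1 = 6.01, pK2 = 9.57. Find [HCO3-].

α₁ = 1 / (1 + [H⁺]/K1 + K2/[H⁺]) = 1 / (1 + 10^-1.18 + 10^-2.38)
   = 1 / (1 + 0.066069 + 0.0041687) = 1/1.0702 = 0.9344
[HCO3⁻] = α₁ × DIC = 0.9344 × 0.977 = 0.913 mmol/kg

[HCO3⁻] = 0.913 mmol/kg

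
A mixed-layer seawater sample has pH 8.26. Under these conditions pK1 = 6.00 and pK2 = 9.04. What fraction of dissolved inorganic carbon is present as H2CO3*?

α₀ = 0.00469

α₀ = 1 / (1 + K1/[H⁺] + K1K2/[H⁺]²) = 1 / (1 + 10^+2.26 + 10^+1.48)
   = 1 / (1 + 181.97 + 30.200) = 1/213.17 = 0.004691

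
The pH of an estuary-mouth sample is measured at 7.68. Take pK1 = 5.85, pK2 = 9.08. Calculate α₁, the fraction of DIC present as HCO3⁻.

α₁ = 1 / (1 + [H⁺]/K1 + K2/[H⁺]) = 1 / (1 + 10^-1.83 + 10^-1.40)
   = 1 / (1 + 0.014791 + 0.039811) = 1/1.0546 = 0.9482

α₁ = 0.948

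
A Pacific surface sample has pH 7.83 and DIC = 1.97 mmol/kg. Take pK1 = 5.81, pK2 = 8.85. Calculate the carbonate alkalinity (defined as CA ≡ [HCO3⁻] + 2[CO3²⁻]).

CA = [HCO3⁻] + 2[CO3²⁻] = (α₁ + 2α₂)·DIC
At pH 7.83: [H⁺]/K1 = 10^-2.02 = 0.0095499, K2/[H⁺] = 10^-1.02 = 0.095499
α₁ = 1/(1 + 0.0095499 + 0.095499) = 1/1.1050 = 0.9049; α₂ = α₁·K2/[H⁺] = 0.08642
α₁ + 2α₂ = 1.0778
CA = 1.0778 × 1.97 = 2.12 mmol/kg

CA = 2.12 mmol/kg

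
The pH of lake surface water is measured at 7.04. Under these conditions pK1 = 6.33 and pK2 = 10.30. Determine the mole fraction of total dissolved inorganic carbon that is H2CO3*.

α₀ = 0.163

α₀ = 1 / (1 + K1/[H⁺] + K1K2/[H⁺]²) = 1 / (1 + 10^+0.71 + 10^-2.55)
   = 1 / (1 + 5.1286 + 0.0028184) = 1/6.1314 = 0.1631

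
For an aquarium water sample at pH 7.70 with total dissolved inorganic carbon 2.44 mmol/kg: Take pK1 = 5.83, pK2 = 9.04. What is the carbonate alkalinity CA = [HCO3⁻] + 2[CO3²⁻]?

CA = [HCO3⁻] + 2[CO3²⁻] = (α₁ + 2α₂)·DIC
At pH 7.70: [H⁺]/K1 = 10^-1.87 = 0.013490, K2/[H⁺] = 10^-1.34 = 0.045709
α₁ = 1/(1 + 0.013490 + 0.045709) = 1/1.0592 = 0.9441; α₂ = α₁·K2/[H⁺] = 0.04315
α₁ + 2α₂ = 1.0304
CA = 1.0304 × 2.44 = 2.51 mmol/kg

CA = 2.51 mmol/kg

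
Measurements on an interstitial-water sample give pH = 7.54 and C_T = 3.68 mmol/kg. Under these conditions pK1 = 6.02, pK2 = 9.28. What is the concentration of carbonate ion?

α₂ = 1 / (1 + [H⁺]/K2 + [H⁺]²/(K1K2)) = 1 / (1 + 10^+1.74 + 10^+0.22)
   = 1 / (1 + 54.954 + 1.6596) = 1/57.614 = 0.01736
[CO3²⁻] = α₂ × DIC = 0.01736 × 3.68 = 0.0639 mmol/kg

[CO3²⁻] = 0.0639 mmol/kg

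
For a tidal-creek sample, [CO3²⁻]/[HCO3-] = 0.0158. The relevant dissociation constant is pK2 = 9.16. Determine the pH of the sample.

pH = 7.36

From K2 = [H⁺][CO3²⁻]/[HCO3-]:  pH = pK2 + log₁₀([CO3²⁻]/[HCO3-])
log₁₀(0.0158) = -1.801
pH = 9.16 + (-1.801) = 7.36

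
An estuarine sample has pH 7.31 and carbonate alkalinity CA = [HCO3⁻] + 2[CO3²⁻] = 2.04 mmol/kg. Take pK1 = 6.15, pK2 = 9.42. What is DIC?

CA = [HCO3⁻] + 2[CO3²⁻] = (α₁ + 2α₂)·DIC
At pH 7.31: [H⁺]/K1 = 10^-1.16 = 0.069183, K2/[H⁺] = 10^-2.11 = 0.0077625
α₁ = 1/(1 + 0.069183 + 0.0077625) = 1/1.0769 = 0.9286; α₂ = α₁·K2/[H⁺] = 0.007208
α₁ + 2α₂ = 0.9430
DIC = CA / (α₁ + 2α₂) = 2.04 / 0.9430 = 2.16 mmol/kg

DIC = 2.16 mmol/kg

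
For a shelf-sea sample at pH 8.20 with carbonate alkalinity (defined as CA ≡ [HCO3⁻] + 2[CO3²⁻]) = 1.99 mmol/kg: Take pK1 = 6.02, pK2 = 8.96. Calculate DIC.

DIC = 1.74 mmol/kg

CA = [HCO3⁻] + 2[CO3²⁻] = (α₁ + 2α₂)·DIC
At pH 8.20: [H⁺]/K1 = 10^-2.18 = 0.0066069, K2/[H⁺] = 10^-0.76 = 0.17378
α₁ = 1/(1 + 0.0066069 + 0.17378) = 1/1.1804 = 0.8472; α₂ = α₁·K2/[H⁺] = 0.1472
α₁ + 2α₂ = 1.1416
DIC = CA / (α₁ + 2α₂) = 1.99 / 1.1416 = 1.74 mmol/kg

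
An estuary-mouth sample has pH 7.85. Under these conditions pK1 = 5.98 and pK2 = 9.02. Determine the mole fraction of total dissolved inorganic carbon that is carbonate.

α₂ = 1 / (1 + [H⁺]/K2 + [H⁺]²/(K1K2)) = 1 / (1 + 10^+1.17 + 10^-0.70)
   = 1 / (1 + 14.791 + 0.19953) = 1/15.991 = 0.06254

α₂ = 0.0625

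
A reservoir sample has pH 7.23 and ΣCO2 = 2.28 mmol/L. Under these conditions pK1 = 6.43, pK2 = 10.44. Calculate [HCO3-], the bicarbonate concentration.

[HCO3⁻] = 1.97 mmol/L

α₁ = 1 / (1 + [H⁺]/K1 + K2/[H⁺]) = 1 / (1 + 10^-0.80 + 10^-3.21)
   = 1 / (1 + 0.15849 + 0.00061660) = 1/1.1591 = 0.8627
[HCO3⁻] = α₁ × DIC = 0.8627 × 2.28 = 1.97 mmol/L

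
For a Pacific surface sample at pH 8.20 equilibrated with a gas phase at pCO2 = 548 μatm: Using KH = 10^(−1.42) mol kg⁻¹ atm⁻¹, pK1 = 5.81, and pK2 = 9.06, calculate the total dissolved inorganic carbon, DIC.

DIC = 5.84 mmol/kg

[CO2*] = KH · pCO2 = 10^(−1.42) × 548×10^-6 = 2.083×10^-5 mol/kg
α₀ = 1/(1 + K1/[H⁺] + K1K2/[H⁺]²) = 1/(1 + 10^+2.39 + 10^+1.53) = 0.003567
DIC = [CO2*]/α₀ = 2.083×10^-5 / 0.003567 = 5.84 mmol/kg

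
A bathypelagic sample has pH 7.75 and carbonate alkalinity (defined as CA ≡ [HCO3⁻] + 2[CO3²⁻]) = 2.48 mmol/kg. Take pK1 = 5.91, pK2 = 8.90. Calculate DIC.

CA = [HCO3⁻] + 2[CO3²⁻] = (α₁ + 2α₂)·DIC
At pH 7.75: [H⁺]/K1 = 10^-1.84 = 0.014454, K2/[H⁺] = 10^-1.15 = 0.070795
α₁ = 1/(1 + 0.014454 + 0.070795) = 1/1.0852 = 0.9214; α₂ = α₁·K2/[H⁺] = 0.06523
α₁ + 2α₂ = 1.0519
DIC = CA / (α₁ + 2α₂) = 2.48 / 1.0519 = 2.36 mmol/kg

DIC = 2.36 mmol/kg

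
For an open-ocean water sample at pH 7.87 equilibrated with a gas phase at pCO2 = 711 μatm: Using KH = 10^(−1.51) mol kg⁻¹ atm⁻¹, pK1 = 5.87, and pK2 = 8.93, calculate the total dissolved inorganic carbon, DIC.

DIC = 2.41 mmol/kg

[CO2*] = KH · pCO2 = 10^(−1.51) × 711×10^-6 = 2.197×10^-5 mol/kg
α₀ = 1/(1 + K1/[H⁺] + K1K2/[H⁺]²) = 1/(1 + 10^+2.00 + 10^+0.94) = 0.009115
DIC = [CO2*]/α₀ = 2.197×10^-5 / 0.009115 = 2.41 mmol/kg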